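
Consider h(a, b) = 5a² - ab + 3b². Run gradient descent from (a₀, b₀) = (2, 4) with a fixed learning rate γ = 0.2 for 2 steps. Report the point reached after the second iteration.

∇h = (10a - b, -a + 6b)
Step 1: at (2, 4), ∇h = (16, 22) → (2, 4) − 0.2·(16, 22) = (-1.2, -0.4)
Step 2: at (-1.2, -0.4), ∇h = (-11.6, -1.2) → (-1.2, -0.4) − 0.2·(-11.6, -1.2) = (1.12, -0.16)

(1.12, -0.16)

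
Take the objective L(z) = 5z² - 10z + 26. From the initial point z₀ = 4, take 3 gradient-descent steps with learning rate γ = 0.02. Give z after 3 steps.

2.536

L′(z) = 10z - 10
Step 1: L′(4) = 30; z₁ = 4 − 0.02·30 = 3.4
Step 2: L′(3.4) = 24; z₂ = 3.4 − 0.02·24 = 2.92
Step 3: L′(2.92) = 19.2; z₃ = 2.92 − 0.02·19.2 = 2.536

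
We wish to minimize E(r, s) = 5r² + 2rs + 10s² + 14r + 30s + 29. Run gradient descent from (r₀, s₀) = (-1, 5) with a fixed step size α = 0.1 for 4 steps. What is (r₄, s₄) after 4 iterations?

∇E = (10r + 2s + 14, 2r + 20s + 30)
Step 1: at (-1, 5), ∇E = (14, 128) → (-1, 5) − 0.1·(14, 128) = (-2.4, -7.8)
Step 2: at (-2.4, -7.8), ∇E = (-25.6, -130.8) → (-2.4, -7.8) − 0.1·(-25.6, -130.8) = (0.16, 5.28)
Step 3: at (0.16, 5.28), ∇E = (26.16, 135.92) → (0.16, 5.28) − 0.1·(26.16, 135.92) = (-2.456, -8.312)
Step 4: at (-2.456, -8.312), ∇E = (-27.184, -141.152) → (-2.456, -8.312) − 0.1·(-27.184, -141.152) = (0.2624, 5.8032)

(0.2624, 5.8032)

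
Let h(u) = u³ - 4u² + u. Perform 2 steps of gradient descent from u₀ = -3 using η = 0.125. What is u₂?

-52.96875

h′(u) = 3u² - 8u + 1
u₁ = -3 − 0.125·52 = -9.5
u₂ = -9.5 − 0.125·347.75 = -52.96875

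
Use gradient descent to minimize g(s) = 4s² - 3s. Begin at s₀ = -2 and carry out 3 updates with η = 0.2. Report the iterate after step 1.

g′(s) = 8s - 3
s₁ = -2 − 0.2·(-19) = 1.8

1.8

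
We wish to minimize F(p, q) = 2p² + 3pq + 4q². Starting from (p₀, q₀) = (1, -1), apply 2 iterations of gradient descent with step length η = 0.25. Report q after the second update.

∇F = (4p + 3q, 3p + 8q)
(p₁, q₁) = (1, -1) − 0.25·(1, -5) = (0.75, 0.25)
(p₂, q₂) = (0.75, 0.25) − 0.25·(3.75, 4.25) = (-0.1875, -0.8125)
q = -0.8125

-0.8125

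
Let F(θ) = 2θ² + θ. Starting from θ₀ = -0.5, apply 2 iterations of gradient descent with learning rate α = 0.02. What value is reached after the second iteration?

F′(θ) = 4θ + 1
θ₁ = -0.5 − 0.02·(-1) = -0.48
θ₂ = -0.48 − 0.02·(-0.92) = -0.4616

-0.4616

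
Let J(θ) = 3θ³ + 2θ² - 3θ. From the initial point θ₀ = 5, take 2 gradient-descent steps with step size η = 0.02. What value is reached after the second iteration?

J′(θ) = 9θ² + 4θ - 3
θ₁ = 5 − 0.02·242 = 0.16
θ₂ = 0.16 − 0.02·(-2.1296) = 0.202592

0.202592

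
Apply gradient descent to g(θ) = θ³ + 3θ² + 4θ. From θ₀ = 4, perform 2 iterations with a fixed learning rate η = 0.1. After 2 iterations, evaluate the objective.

g′(θ) = 3θ² + 6θ + 4
θ₁ = 4 − 0.1·76 = -3.6
θ₂ = -3.6 − 0.1·21.28 = -5.728
g(-5.728) = -112.417636352

-112.417636352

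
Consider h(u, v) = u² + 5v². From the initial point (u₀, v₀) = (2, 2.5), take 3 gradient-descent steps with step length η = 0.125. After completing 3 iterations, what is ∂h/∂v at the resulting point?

∇h = (2u, 10v)
(u₁, v₁) = (2, 2.5) − 0.125·(4, 25) = (1.5, -0.625)
(u₂, v₂) = (1.5, -0.625) − 0.125·(3, -6.25) = (1.125, 0.15625)
(u₃, v₃) = (1.125, 0.15625) − 0.125·(2.25, 1.5625) = (0.84375, -0.0390625)
∂h/∂v at (0.84375, -0.0390625) = -0.390625

-0.390625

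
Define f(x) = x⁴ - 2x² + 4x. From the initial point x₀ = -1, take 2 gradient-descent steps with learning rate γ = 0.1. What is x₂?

-1.2624

f′(x) = 4x³ - 4x + 4
Step 1: f′(-1) = 4; x₁ = -1 − 0.1·4 = -1.4
Step 2: f′(-1.4) = -1.376; x₂ = -1.4 − 0.1·(-1.376) = -1.2624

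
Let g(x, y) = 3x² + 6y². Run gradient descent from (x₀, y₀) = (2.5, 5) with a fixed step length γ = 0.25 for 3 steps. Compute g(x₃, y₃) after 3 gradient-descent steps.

∇g = (6x, 12y)
Step 1: at (2.5, 5), ∇g = (15, 60) → (2.5, 5) − 0.25·(15, 60) = (-1.25, -10)
Step 2: at (-1.25, -10), ∇g = (-7.5, -120) → (-1.25, -10) − 0.25·(-7.5, -120) = (0.625, 20)
Step 3: at (0.625, 20), ∇g = (3.75, 240) → (0.625, 20) − 0.25·(3.75, 240) = (-0.3125, -40)
g(-0.3125, -40) = 9600.29296875

9600.29296875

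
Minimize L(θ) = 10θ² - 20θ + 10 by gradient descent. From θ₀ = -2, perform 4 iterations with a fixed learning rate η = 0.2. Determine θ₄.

L′(θ) = 20θ - 20
θ₁ = -2 − 0.2·(-60) = 10
θ₂ = 10 − 0.2·180 = -26
θ₃ = -26 − 0.2·(-540) = 82
θ₄ = 82 − 0.2·1620 = -242

-242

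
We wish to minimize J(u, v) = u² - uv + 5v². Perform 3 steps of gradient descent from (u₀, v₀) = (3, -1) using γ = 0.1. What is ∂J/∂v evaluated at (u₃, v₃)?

∇J = (2u - v, -u + 10v)
(u₁, v₁) = (3, -1) − 0.1·(7, -13) = (2.3, 0.3)
(u₂, v₂) = (2.3, 0.3) − 0.1·(4.3, 0.7) = (1.87, 0.23)
(u₃, v₃) = (1.87, 0.23) − 0.1·(3.51, 0.43) = (1.519, 0.187)
∂J/∂v at (1.519, 0.187) = 0.351

0.351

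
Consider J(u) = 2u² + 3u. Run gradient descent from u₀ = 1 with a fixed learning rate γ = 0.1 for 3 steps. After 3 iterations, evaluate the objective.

-0.839232

J′(u) = 4u + 3
Step 1: J′(1) = 7; u₁ = 1 − 0.1·7 = 0.3
Step 2: J′(0.3) = 4.2; u₂ = 0.3 − 0.1·4.2 = -0.12
Step 3: J′(-0.12) = 2.52; u₃ = -0.12 − 0.1·2.52 = -0.372
J(-0.372) = -0.839232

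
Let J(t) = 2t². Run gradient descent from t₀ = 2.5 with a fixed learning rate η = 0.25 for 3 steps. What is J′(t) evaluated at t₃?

0

J′(t) = 4t
Step 1: J′(2.5) = 10; t₁ = 2.5 − 0.25·10 = 0
Step 2: J′(0) = 0; t₂ = 0 − 0.25·0 = 0
Step 3: J′(0) = 0; t₃ = 0 − 0.25·0 = 0
J′(t) at (0) = 0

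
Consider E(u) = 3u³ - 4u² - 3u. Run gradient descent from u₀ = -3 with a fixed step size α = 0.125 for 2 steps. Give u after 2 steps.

-310.1953125

E′(u) = 9u² - 8u - 3
Step 1: E′(-3) = 102; u₁ = -3 − 0.125·102 = -15.75
Step 2: E′(-15.75) = 2355.5625; u₂ = -15.75 − 0.125·2355.5625 = -310.1953125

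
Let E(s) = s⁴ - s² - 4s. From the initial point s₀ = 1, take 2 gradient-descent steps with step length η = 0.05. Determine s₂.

1.1438

E′(s) = 4s³ - 2s - 4
Step 1: E′(1) = -2; s₁ = 1 − 0.05·(-2) = 1.1
Step 2: E′(1.1) = -0.876; s₂ = 1.1 − 0.05·(-0.876) = 1.1438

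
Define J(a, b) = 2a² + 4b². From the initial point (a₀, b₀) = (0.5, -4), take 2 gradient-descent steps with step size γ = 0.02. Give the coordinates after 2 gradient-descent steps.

∇J = (4a, 8b)
(a₁, b₁) = (0.5, -4) − 0.02·(2, -32) = (0.46, -3.36)
(a₂, b₂) = (0.46, -3.36) − 0.02·(1.84, -26.88) = (0.4232, -2.8224)

(0.4232, -2.8224)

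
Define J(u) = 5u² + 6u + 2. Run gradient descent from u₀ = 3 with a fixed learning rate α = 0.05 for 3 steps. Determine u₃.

J′(u) = 10u + 6
Step 1: J′(3) = 36; u₁ = 3 − 0.05·36 = 1.2
Step 2: J′(1.2) = 18; u₂ = 1.2 − 0.05·18 = 0.3
Step 3: J′(0.3) = 9; u₃ = 0.3 − 0.05·9 = -0.15

-0.15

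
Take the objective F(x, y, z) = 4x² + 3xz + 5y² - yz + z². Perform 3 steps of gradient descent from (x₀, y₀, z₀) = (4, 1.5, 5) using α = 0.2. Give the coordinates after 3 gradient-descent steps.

∇F = (8x + 3z, 10y - z, 3x - y + 2z)
Step 1: at (4, 1.5, 5), ∇F = (47, 10, 20.5) → (4, 1.5, 5) − 0.2·(47, 10, 20.5) = (-5.4, -0.5, 0.9)
Step 2: at (-5.4, -0.5, 0.9), ∇F = (-40.5, -5.9, -13.9) → (-5.4, -0.5, 0.9) − 0.2·(-40.5, -5.9, -13.9) = (2.7, 0.68, 3.68)
Step 3: at (2.7, 0.68, 3.68), ∇F = (32.64, 3.12, 14.78) → (2.7, 0.68, 3.68) − 0.2·(32.64, 3.12, 14.78) = (-3.828, 0.056, 0.724)

(-3.828, 0.056, 0.724)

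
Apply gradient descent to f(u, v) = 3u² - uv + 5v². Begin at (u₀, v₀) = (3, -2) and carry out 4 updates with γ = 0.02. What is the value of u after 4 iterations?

1.70923056

∇f = (6u - v, -u + 10v)
Step 1: at (3, -2), ∇f = (20, -23) → (3, -2) − 0.02·(20, -23) = (2.6, -1.54)
Step 2: at (2.6, -1.54), ∇f = (17.14, -18) → (2.6, -1.54) − 0.02·(17.14, -18) = (2.2572, -1.18)
Step 3: at (2.2572, -1.18), ∇f = (14.7232, -14.0572) → (2.2572, -1.18) − 0.02·(14.7232, -14.0572) = (1.962736, -0.898856)
Step 4: at (1.962736, -0.898856), ∇f = (12.675272, -10.951296) → (1.962736, -0.898856) − 0.02·(12.675272, -10.951296) = (1.70923056, -0.67983008)
u = 1.70923056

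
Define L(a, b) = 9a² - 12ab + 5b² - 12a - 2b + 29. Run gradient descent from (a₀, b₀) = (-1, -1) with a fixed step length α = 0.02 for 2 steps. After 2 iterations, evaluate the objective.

∇L = (18a - 12b - 12, -12a + 10b - 2)
(a₁, b₁) = (-1, -1) − 0.02·(-18, 0) = (-0.64, -1)
(a₂, b₂) = (-0.64, -1) − 0.02·(-11.52, -4.32) = (-0.4096, -0.9136)
L(-0.4096, -0.9136) = 36.93514752

36.93514752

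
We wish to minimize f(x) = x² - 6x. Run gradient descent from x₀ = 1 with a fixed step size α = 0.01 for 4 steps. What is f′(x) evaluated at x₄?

f′(x) = 2x - 6
Step 1: f′(1) = -4; x₁ = 1 − 0.01·(-4) = 1.04
Step 2: f′(1.04) = -3.92; x₂ = 1.04 − 0.01·(-3.92) = 1.0792
Step 3: f′(1.0792) = -3.8416; x₃ = 1.0792 − 0.01·(-3.8416) = 1.117616
Step 4: f′(1.117616) = -3.764768; x₄ = 1.117616 − 0.01·(-3.764768) = 1.15526368
f′(x) at (1.15526368) = -3.68947264

-3.68947264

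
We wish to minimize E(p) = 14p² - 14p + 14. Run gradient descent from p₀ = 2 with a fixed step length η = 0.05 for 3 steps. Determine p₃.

0.404

E′(p) = 28p - 14
Step 1: E′(2) = 42; p₁ = 2 − 0.05·42 = -0.1
Step 2: E′(-0.1) = -16.8; p₂ = -0.1 − 0.05·(-16.8) = 0.74
Step 3: E′(0.74) = 6.72; p₃ = 0.74 − 0.05·6.72 = 0.404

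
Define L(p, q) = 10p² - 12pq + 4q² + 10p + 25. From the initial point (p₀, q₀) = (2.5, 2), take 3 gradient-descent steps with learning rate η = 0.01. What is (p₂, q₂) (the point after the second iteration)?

∇L = (20p - 12q + 10, -12p + 8q)
(p₁, q₁) = (2.5, 2) − 0.01·(36, -14) = (2.14, 2.14)
(p₂, q₂) = (2.14, 2.14) − 0.01·(27.12, -8.56) = (1.8688, 2.2256)

(1.8688, 2.2256)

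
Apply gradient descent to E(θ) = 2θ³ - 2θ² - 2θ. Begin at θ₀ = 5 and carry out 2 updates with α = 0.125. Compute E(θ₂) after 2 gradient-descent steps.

E′(θ) = 6θ² - 4θ - 2
θ₁ = 5 − 0.125·128 = -11
θ₂ = -11 − 0.125·768 = -107
E(-107) = -2472770

-2472770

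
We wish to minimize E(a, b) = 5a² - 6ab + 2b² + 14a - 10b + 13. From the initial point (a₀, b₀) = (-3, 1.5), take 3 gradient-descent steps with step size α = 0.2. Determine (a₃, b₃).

∇E = (10a - 6b + 14, -6a + 4b - 10)
Step 1: at (-3, 1.5), ∇E = (-25, 14) → (-3, 1.5) − 0.2·(-25, 14) = (2, -1.3)
Step 2: at (2, -1.3), ∇E = (41.8, -27.2) → (2, -1.3) − 0.2·(41.8, -27.2) = (-6.36, 4.14)
Step 3: at (-6.36, 4.14), ∇E = (-74.44, 44.72) → (-6.36, 4.14) − 0.2·(-74.44, 44.72) = (8.528, -4.804)

(8.528, -4.804)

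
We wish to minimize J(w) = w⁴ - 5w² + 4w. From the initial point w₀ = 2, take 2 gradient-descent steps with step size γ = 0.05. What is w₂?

J′(w) = 4w³ - 10w + 4
w₁ = 2 − 0.05·16 = 1.2
w₂ = 1.2 − 0.05·(-1.088) = 1.2544

1.2544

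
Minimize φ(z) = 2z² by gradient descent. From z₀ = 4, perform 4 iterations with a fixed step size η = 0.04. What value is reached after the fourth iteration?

1.99148544

φ′(z) = 4z
Step 1: φ′(4) = 16; z₁ = 4 − 0.04·16 = 3.36
Step 2: φ′(3.36) = 13.44; z₂ = 3.36 − 0.04·13.44 = 2.8224
Step 3: φ′(2.8224) = 11.2896; z₃ = 2.8224 − 0.04·11.2896 = 2.370816
Step 4: φ′(2.370816) = 9.483264; z₄ = 2.370816 − 0.04·9.483264 = 1.99148544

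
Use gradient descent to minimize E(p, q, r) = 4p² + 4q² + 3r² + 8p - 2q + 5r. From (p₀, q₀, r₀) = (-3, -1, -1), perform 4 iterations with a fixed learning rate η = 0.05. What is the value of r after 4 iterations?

-0.87335

∇E = (8p + 8, 8q - 2, 6r + 5)
(p₁, q₁, r₁) = (-3, -1, -1) − 0.05·(-16, -10, -1) = (-2.2, -0.5, -0.95)
(p₂, q₂, r₂) = (-2.2, -0.5, -0.95) − 0.05·(-9.6, -6, -0.7) = (-1.72, -0.2, -0.915)
(p₃, q₃, r₃) = (-1.72, -0.2, -0.915) − 0.05·(-5.76, -3.6, -0.49) = (-1.432, -0.02, -0.8905)
(p₄, q₄, r₄) = (-1.432, -0.02, -0.8905) − 0.05·(-3.456, -2.16, -0.343) = (-1.2592, 0.088, -0.87335)
r = -0.87335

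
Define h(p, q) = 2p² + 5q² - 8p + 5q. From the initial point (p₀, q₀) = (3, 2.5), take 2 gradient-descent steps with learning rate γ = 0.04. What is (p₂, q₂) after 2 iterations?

∇h = (4p - 8, 10q + 5)
Step 1: at (3, 2.5), ∇h = (4, 30) → (3, 2.5) − 0.04·(4, 30) = (2.84, 1.3)
Step 2: at (2.84, 1.3), ∇h = (3.36, 18) → (2.84, 1.3) − 0.04·(3.36, 18) = (2.7056, 0.58)

(2.7056, 0.58)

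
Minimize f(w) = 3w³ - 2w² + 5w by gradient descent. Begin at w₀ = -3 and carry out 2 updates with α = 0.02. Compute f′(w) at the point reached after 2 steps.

f′(w) = 9w² - 4w + 5
w₁ = -3 − 0.02·98 = -4.96
w₂ = -4.96 − 0.02·246.2544 = -9.885088
f′(w) at (-9.885088) = 923.975034909696

923.975034909696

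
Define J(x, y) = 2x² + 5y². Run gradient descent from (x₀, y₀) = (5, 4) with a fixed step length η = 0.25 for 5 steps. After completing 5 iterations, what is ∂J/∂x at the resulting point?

0

∇J = (4x, 10y)
(x₁, y₁) = (5, 4) − 0.25·(20, 40) = (0, -6)
(x₂, y₂) = (0, -6) − 0.25·(0, -60) = (0, 9)
(x₃, y₃) = (0, 9) − 0.25·(0, 90) = (0, -13.5)
(x₄, y₄) = (0, -13.5) − 0.25·(0, -135) = (0, 20.25)
(x₅, y₅) = (0, 20.25) − 0.25·(0, 202.5) = (0, -30.375)
∂J/∂x at (0, -30.375) = 0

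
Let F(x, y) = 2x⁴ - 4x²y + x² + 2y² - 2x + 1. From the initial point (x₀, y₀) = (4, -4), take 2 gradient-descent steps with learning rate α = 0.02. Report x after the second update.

∇F = (8x³ - 8xy + 2x - 2, -4x² + 4y)
(x₁, y₁) = (4, -4) − 0.02·(646, -80) = (-8.92, -2.4)
(x₂, y₂) = (-8.92, -2.4) − 0.02·(-5868.962304, -327.8656) = (108.45924608, 4.157312)
x = 108.45924608

108.45924608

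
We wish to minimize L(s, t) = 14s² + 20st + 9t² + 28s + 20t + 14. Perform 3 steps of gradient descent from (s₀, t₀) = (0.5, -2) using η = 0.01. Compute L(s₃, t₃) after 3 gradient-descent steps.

6.44619183776

∇L = (28s + 20t + 28, 20s + 18t + 20)
(s₁, t₁) = (0.5, -2) − 0.01·(2, -6) = (0.48, -1.94)
(s₂, t₂) = (0.48, -1.94) − 0.01·(2.64, -5.32) = (0.4536, -1.8868)
(s₃, t₃) = (0.4536, -1.8868) − 0.01·(2.9648, -4.8904) = (0.423952, -1.837896)
L(0.423952, -1.837896) = 6.44619183776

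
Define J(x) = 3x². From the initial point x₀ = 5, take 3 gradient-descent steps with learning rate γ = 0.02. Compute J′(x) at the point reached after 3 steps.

20.44416

J′(x) = 6x
Step 1: J′(5) = 30; x₁ = 5 − 0.02·30 = 4.4
Step 2: J′(4.4) = 26.4; x₂ = 4.4 − 0.02·26.4 = 3.872
Step 3: J′(3.872) = 23.232; x₃ = 3.872 − 0.02·23.232 = 3.40736
J′(x) at (3.40736) = 20.44416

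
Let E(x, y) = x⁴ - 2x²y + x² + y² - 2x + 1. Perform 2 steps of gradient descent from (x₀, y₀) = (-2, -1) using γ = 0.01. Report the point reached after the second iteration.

(-1.28766944, -0.834568)

∇E = (4x³ - 4xy + 2x - 2, -2x² + 2y)
(x₁, y₁) = (-2, -1) − 0.01·(-46, -10) = (-1.54, -0.9)
(x₂, y₂) = (-1.54, -0.9) − 0.01·(-25.233056, -6.5432) = (-1.28766944, -0.834568)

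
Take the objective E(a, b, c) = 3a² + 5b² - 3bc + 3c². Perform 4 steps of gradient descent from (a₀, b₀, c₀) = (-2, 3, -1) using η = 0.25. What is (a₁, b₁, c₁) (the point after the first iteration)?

(1, -5.25, 2.75)

∇E = (6a, 10b - 3c, -3b + 6c)
Step 1: at (-2, 3, -1), ∇E = (-12, 33, -15) → (-2, 3, -1) − 0.25·(-12, 33, -15) = (1, -5.25, 2.75)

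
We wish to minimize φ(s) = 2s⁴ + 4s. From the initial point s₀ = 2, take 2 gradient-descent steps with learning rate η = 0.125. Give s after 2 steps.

φ′(s) = 8s³ + 4
Step 1: φ′(2) = 68; s₁ = 2 − 0.125·68 = -6.5
Step 2: φ′(-6.5) = -2193; s₂ = -6.5 − 0.125·(-2193) = 267.625

267.625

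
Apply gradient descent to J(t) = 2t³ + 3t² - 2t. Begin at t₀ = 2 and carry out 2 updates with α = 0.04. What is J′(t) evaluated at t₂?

J′(t) = 6t² + 6t - 2
Step 1: J′(2) = 34; t₁ = 2 − 0.04·34 = 0.64
Step 2: J′(0.64) = 4.2976; t₂ = 0.64 − 0.04·4.2976 = 0.468096
J′(t) at (0.468096) = 2.123259191296

2.123259191296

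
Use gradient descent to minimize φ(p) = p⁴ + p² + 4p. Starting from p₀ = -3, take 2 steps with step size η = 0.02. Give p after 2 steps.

-0.80704

φ′(p) = 4p³ + 2p + 4
Step 1: φ′(-3) = -110; p₁ = -3 − 0.02·(-110) = -0.8
Step 2: φ′(-0.8) = 0.352; p₂ = -0.8 − 0.02·0.352 = -0.80704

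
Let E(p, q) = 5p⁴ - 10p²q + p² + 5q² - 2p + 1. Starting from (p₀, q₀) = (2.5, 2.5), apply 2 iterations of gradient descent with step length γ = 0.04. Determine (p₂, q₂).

(86.3597824, 12.88576)

∇E = (20p³ - 20pq + 2p - 2, -10p² + 10q)
Step 1: at (2.5, 2.5), ∇E = (190.5, -37.5) → (2.5, 2.5) − 0.04·(190.5, -37.5) = (-5.12, 4)
Step 2: at (-5.12, 4), ∇E = (-2286.99456, -222.144) → (-5.12, 4) − 0.04·(-2286.99456, -222.144) = (86.3597824, 12.88576)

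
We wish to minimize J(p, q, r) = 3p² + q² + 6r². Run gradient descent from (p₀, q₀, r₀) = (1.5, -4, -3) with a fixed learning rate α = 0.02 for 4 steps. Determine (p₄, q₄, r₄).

∇J = (6p, 2q, 12r)
(p₁, q₁, r₁) = (1.5, -4, -3) − 0.02·(9, -8, -36) = (1.32, -3.84, -2.28)
(p₂, q₂, r₂) = (1.32, -3.84, -2.28) − 0.02·(7.92, -7.68, -27.36) = (1.1616, -3.6864, -1.7328)
(p₃, q₃, r₃) = (1.1616, -3.6864, -1.7328) − 0.02·(6.9696, -7.3728, -20.7936) = (1.022208, -3.538944, -1.316928)
(p₄, q₄, r₄) = (1.022208, -3.538944, -1.316928) − 0.02·(6.133248, -7.077888, -15.803136) = (0.89954304, -3.39738624, -1.00086528)

(0.89954304, -3.39738624, -1.00086528)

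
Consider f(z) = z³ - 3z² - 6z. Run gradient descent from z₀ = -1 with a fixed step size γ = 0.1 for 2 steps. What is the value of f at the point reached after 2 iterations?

-7.767518803

f′(z) = 3z² - 6z - 6
z₁ = -1 − 0.1·3 = -1.3
z₂ = -1.3 − 0.1·6.87 = -1.987
f(-1.987) = -7.767518803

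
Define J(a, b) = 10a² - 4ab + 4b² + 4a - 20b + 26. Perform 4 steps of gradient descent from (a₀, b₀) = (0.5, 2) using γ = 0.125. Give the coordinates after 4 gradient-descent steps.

(2.84375, 1.90625)

∇J = (20a - 4b + 4, -4a + 8b - 20)
Step 1: at (0.5, 2), ∇J = (6, -6) → (0.5, 2) − 0.125·(6, -6) = (-0.25, 2.75)
Step 2: at (-0.25, 2.75), ∇J = (-12, 3) → (-0.25, 2.75) − 0.125·(-12, 3) = (1.25, 2.375)
Step 3: at (1.25, 2.375), ∇J = (19.5, -6) → (1.25, 2.375) − 0.125·(19.5, -6) = (-1.1875, 3.125)
Step 4: at (-1.1875, 3.125), ∇J = (-32.25, 9.75) → (-1.1875, 3.125) − 0.125·(-32.25, 9.75) = (2.84375, 1.90625)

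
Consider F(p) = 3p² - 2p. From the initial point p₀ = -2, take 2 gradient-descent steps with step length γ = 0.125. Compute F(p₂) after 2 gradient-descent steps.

F′(p) = 6p - 2
Step 1: F′(-2) = -14; p₁ = -2 − 0.125·(-14) = -0.25
Step 2: F′(-0.25) = -3.5; p₂ = -0.25 − 0.125·(-3.5) = 0.1875
F(0.1875) = -0.26953125

-0.26953125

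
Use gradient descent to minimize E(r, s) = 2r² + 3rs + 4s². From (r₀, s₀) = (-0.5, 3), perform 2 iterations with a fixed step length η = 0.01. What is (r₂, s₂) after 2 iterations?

∇E = (4r + 3s, 3r + 8s)
Step 1: at (-0.5, 3), ∇E = (7, 22.5) → (-0.5, 3) − 0.01·(7, 22.5) = (-0.57, 2.775)
Step 2: at (-0.57, 2.775), ∇E = (6.045, 20.49) → (-0.57, 2.775) − 0.01·(6.045, 20.49) = (-0.63045, 2.5701)

(-0.63045, 2.5701)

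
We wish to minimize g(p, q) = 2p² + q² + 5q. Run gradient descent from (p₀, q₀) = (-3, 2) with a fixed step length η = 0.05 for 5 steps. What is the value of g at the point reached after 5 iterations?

∇g = (4p, 2q + 5)
Step 1: at (-3, 2), ∇g = (-12, 9) → (-3, 2) − 0.05·(-12, 9) = (-2.4, 1.55)
Step 2: at (-2.4, 1.55), ∇g = (-9.6, 8.1) → (-2.4, 1.55) − 0.05·(-9.6, 8.1) = (-1.92, 1.145)
Step 3: at (-1.92, 1.145), ∇g = (-7.68, 7.29) → (-1.92, 1.145) − 0.05·(-7.68, 7.29) = (-1.536, 0.7805)
Step 4: at (-1.536, 0.7805), ∇g = (-6.144, 6.561) → (-1.536, 0.7805) − 0.05·(-6.144, 6.561) = (-1.2288, 0.45245)
Step 5: at (-1.2288, 0.45245), ∇g = (-4.9152, 5.9049) → (-1.2288, 0.45245) − 0.05·(-4.9152, 5.9049) = (-0.98304, 0.157205)
g(-0.98304, 0.157205) = 2.743473695225

2.743473695225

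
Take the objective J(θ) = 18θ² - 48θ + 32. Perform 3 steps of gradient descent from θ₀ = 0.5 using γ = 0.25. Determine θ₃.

428

J′(θ) = 36θ - 48
θ₁ = 0.5 − 0.25·(-30) = 8
θ₂ = 8 − 0.25·240 = -52
θ₃ = -52 − 0.25·(-1920) = 428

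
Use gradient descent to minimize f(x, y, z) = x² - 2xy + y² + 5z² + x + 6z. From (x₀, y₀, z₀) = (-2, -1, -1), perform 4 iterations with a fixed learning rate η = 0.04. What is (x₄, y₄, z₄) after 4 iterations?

(-1.89170176, -1.26829824, -0.65184)

∇f = (2x - 2y + 1, -2x + 2y, 10z + 6)
(x₁, y₁, z₁) = (-2, -1, -1) − 0.04·(-1, 2, -4) = (-1.96, -1.08, -0.84)
(x₂, y₂, z₂) = (-1.96, -1.08, -0.84) − 0.04·(-0.76, 1.76, -2.4) = (-1.9296, -1.1504, -0.744)
(x₃, y₃, z₃) = (-1.9296, -1.1504, -0.744) − 0.04·(-0.5584, 1.5584, -1.44) = (-1.907264, -1.212736, -0.6864)
(x₄, y₄, z₄) = (-1.907264, -1.212736, -0.6864) − 0.04·(-0.389056, 1.389056, -0.864) = (-1.89170176, -1.26829824, -0.65184)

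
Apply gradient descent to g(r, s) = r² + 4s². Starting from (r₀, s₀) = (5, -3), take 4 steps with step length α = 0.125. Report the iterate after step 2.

∇g = (2r, 8s)
(r₁, s₁) = (5, -3) − 0.125·(10, -24) = (3.75, 0)
(r₂, s₂) = (3.75, 0) − 0.125·(7.5, 0) = (2.8125, 0)

(2.8125, 0)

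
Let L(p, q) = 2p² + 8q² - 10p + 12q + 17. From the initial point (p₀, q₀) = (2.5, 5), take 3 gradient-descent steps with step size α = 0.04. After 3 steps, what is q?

-0.481728

∇L = (4p - 10, 16q + 12)
Step 1: at (2.5, 5), ∇L = (0, 92) → (2.5, 5) − 0.04·(0, 92) = (2.5, 1.32)
Step 2: at (2.5, 1.32), ∇L = (0, 33.12) → (2.5, 1.32) − 0.04·(0, 33.12) = (2.5, -0.0048)
Step 3: at (2.5, -0.0048), ∇L = (0, 11.9232) → (2.5, -0.0048) − 0.04·(0, 11.9232) = (2.5, -0.481728)
q = -0.481728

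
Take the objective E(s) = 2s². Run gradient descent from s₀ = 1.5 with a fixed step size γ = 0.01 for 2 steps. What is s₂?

E′(s) = 4s
s₁ = 1.5 − 0.01·6 = 1.44
s₂ = 1.44 − 0.01·5.76 = 1.3824

1.3824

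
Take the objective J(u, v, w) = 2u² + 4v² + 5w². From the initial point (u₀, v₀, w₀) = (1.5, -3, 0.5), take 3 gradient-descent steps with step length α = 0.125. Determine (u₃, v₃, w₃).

∇J = (4u, 8v, 10w)
(u₁, v₁, w₁) = (1.5, -3, 0.5) − 0.125·(6, -24, 5) = (0.75, 0, -0.125)
(u₂, v₂, w₂) = (0.75, 0, -0.125) − 0.125·(3, 0, -1.25) = (0.375, 0, 0.03125)
(u₃, v₃, w₃) = (0.375, 0, 0.03125) − 0.125·(1.5, 0, 0.3125) = (0.1875, 0, -0.0078125)

(0.1875, 0, -0.0078125)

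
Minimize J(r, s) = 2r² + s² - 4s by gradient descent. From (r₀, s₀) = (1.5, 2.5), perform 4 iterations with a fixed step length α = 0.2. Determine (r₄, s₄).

∇J = (4r, 2s - 4)
Step 1: at (1.5, 2.5), ∇J = (6, 1) → (1.5, 2.5) − 0.2·(6, 1) = (0.3, 2.3)
Step 2: at (0.3, 2.3), ∇J = (1.2, 0.6) → (0.3, 2.3) − 0.2·(1.2, 0.6) = (0.06, 2.18)
Step 3: at (0.06, 2.18), ∇J = (0.24, 0.36) → (0.06, 2.18) − 0.2·(0.24, 0.36) = (0.012, 2.108)
Step 4: at (0.012, 2.108), ∇J = (0.048, 0.216) → (0.012, 2.108) − 0.2·(0.048, 0.216) = (0.0024, 2.0648)

(0.0024, 2.0648)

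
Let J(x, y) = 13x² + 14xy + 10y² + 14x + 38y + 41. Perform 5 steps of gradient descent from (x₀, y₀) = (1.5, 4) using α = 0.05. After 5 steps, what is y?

∇J = (26x + 14y + 14, 14x + 20y + 38)
Step 1: at (1.5, 4), ∇J = (109, 139) → (1.5, 4) − 0.05·(109, 139) = (-3.95, -2.95)
Step 2: at (-3.95, -2.95), ∇J = (-130, -76.3) → (-3.95, -2.95) − 0.05·(-130, -76.3) = (2.55, 0.865)
Step 3: at (2.55, 0.865), ∇J = (92.41, 91) → (2.55, 0.865) − 0.05·(92.41, 91) = (-2.0705, -3.685)
Step 4: at (-2.0705, -3.685), ∇J = (-91.423, -64.687) → (-2.0705, -3.685) − 0.05·(-91.423, -64.687) = (2.50065, -0.45065)
Step 5: at (2.50065, -0.45065), ∇J = (72.7078, 63.9961) → (2.50065, -0.45065) − 0.05·(72.7078, 63.9961) = (-1.13474, -3.650455)
y = -3.650455

-3.650455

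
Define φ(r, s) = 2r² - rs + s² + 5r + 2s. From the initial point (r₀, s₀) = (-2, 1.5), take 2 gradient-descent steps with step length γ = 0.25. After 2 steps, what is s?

∇φ = (4r - s + 5, -r + 2s + 2)
(r₁, s₁) = (-2, 1.5) − 0.25·(-4.5, 7) = (-0.875, -0.25)
(r₂, s₂) = (-0.875, -0.25) − 0.25·(1.75, 2.375) = (-1.3125, -0.84375)
s = -0.84375

-0.84375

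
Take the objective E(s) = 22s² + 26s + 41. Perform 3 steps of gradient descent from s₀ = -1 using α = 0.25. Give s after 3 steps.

E′(s) = 44s + 26
s₁ = -1 − 0.25·(-18) = 3.5
s₂ = 3.5 − 0.25·180 = -41.5
s₃ = -41.5 − 0.25·(-1800) = 408.5

408.5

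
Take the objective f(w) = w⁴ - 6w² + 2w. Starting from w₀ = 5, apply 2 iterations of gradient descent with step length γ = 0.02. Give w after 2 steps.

-0.27175168

f′(w) = 4w³ - 12w + 2
Step 1: f′(5) = 442; w₁ = 5 − 0.02·442 = -3.84
Step 2: f′(-3.84) = -178.412416; w₂ = -3.84 − 0.02·(-178.412416) = -0.27175168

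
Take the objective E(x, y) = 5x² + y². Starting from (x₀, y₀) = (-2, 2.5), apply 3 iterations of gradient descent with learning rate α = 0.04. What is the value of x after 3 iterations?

∇E = (10x, 2y)
(x₁, y₁) = (-2, 2.5) − 0.04·(-20, 5) = (-1.2, 2.3)
(x₂, y₂) = (-1.2, 2.3) − 0.04·(-12, 4.6) = (-0.72, 2.116)
(x₃, y₃) = (-0.72, 2.116) − 0.04·(-7.2, 4.232) = (-0.432, 1.94672)
x = -0.432

-0.432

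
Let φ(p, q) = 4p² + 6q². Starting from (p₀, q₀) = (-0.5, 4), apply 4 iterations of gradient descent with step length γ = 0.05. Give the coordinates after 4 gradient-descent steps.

∇φ = (8p, 12q)
(p₁, q₁) = (-0.5, 4) − 0.05·(-4, 48) = (-0.3, 1.6)
(p₂, q₂) = (-0.3, 1.6) − 0.05·(-2.4, 19.2) = (-0.18, 0.64)
(p₃, q₃) = (-0.18, 0.64) − 0.05·(-1.44, 7.68) = (-0.108, 0.256)
(p₄, q₄) = (-0.108, 0.256) − 0.05·(-0.864, 3.072) = (-0.0648, 0.1024)

(-0.0648, 0.1024)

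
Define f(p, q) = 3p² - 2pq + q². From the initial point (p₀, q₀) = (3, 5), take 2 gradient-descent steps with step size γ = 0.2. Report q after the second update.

3.08

∇f = (6p - 2q, -2p + 2q)
(p₁, q₁) = (3, 5) − 0.2·(8, 4) = (1.4, 4.2)
(p₂, q₂) = (1.4, 4.2) − 0.2·(0, 5.6) = (1.4, 3.08)
q = 3.08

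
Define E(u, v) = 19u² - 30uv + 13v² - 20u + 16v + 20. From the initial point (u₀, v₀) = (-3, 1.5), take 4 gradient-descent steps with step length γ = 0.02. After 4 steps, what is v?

-0.7437632

∇E = (38u - 30v - 20, -30u + 26v + 16)
(u₁, v₁) = (-3, 1.5) − 0.02·(-179, 145) = (0.58, -1.4)
(u₂, v₂) = (0.58, -1.4) − 0.02·(44.04, -37.8) = (-0.3008, -0.644)
(u₃, v₃) = (-0.3008, -0.644) − 0.02·(-12.1104, 8.28) = (-0.058592, -0.8096)
(u₄, v₄) = (-0.058592, -0.8096) − 0.02·(2.061504, -3.29184) = (-0.09982208, -0.7437632)
v = -0.7437632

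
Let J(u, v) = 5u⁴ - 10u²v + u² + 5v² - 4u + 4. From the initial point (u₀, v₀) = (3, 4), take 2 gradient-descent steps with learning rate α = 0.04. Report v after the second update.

36.57856

∇J = (20u³ - 20uv + 2u - 4, -10u² + 10v)
(u₁, v₁) = (3, 4) − 0.04·(302, -50) = (-9.08, 6)
(u₂, v₂) = (-9.08, 6) − 0.04·(-13904.82624, -764.464) = (547.1130496, 36.57856)
v = 36.57856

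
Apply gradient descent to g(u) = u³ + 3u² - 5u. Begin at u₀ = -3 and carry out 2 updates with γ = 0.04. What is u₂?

-3.399872

g′(u) = 3u² + 6u - 5
Step 1: g′(-3) = 4; u₁ = -3 − 0.04·4 = -3.16
Step 2: g′(-3.16) = 5.9968; u₂ = -3.16 − 0.04·5.9968 = -3.399872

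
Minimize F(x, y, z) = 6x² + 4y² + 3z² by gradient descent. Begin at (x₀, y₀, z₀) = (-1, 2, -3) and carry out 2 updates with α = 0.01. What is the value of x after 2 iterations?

-0.7744

∇F = (12x, 8y, 6z)
Step 1: at (-1, 2, -3), ∇F = (-12, 16, -18) → (-1, 2, -3) − 0.01·(-12, 16, -18) = (-0.88, 1.84, -2.82)
Step 2: at (-0.88, 1.84, -2.82), ∇F = (-10.56, 14.72, -16.92) → (-0.88, 1.84, -2.82) − 0.01·(-10.56, 14.72, -16.92) = (-0.7744, 1.6928, -2.6508)
x = -0.7744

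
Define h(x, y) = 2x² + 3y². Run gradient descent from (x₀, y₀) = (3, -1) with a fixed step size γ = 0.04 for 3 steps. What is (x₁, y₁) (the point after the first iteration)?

(2.52, -0.76)

∇h = (4x, 6y)
(x₁, y₁) = (3, -1) − 0.04·(12, -6) = (2.52, -0.76)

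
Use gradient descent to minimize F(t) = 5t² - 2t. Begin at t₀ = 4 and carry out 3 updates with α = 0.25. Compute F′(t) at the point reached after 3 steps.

-128.25

F′(t) = 10t - 2
Step 1: F′(4) = 38; t₁ = 4 − 0.25·38 = -5.5
Step 2: F′(-5.5) = -57; t₂ = -5.5 − 0.25·(-57) = 8.75
Step 3: F′(8.75) = 85.5; t₃ = 8.75 − 0.25·85.5 = -12.625
F′(t) at (-12.625) = -128.25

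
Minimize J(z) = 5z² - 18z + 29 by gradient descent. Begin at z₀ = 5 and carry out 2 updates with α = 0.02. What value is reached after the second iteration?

J′(z) = 10z - 18
z₁ = 5 − 0.02·32 = 4.36
z₂ = 4.36 − 0.02·25.6 = 3.848

3.848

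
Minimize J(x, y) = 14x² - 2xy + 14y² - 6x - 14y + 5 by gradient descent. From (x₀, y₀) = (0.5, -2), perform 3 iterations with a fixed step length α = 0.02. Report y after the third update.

0.303936

∇J = (28x - 2y - 6, -2x + 28y - 14)
Step 1: at (0.5, -2), ∇J = (12, -71) → (0.5, -2) − 0.02·(12, -71) = (0.26, -0.58)
Step 2: at (0.26, -0.58), ∇J = (2.44, -30.76) → (0.26, -0.58) − 0.02·(2.44, -30.76) = (0.2112, 0.0352)
Step 3: at (0.2112, 0.0352), ∇J = (-0.1568, -13.4368) → (0.2112, 0.0352) − 0.02·(-0.1568, -13.4368) = (0.214336, 0.303936)
y = 0.303936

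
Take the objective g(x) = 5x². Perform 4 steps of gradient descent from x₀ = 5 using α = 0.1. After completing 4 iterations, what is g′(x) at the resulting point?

g′(x) = 10x
Step 1: g′(5) = 50; x₁ = 5 − 0.1·50 = 0
Step 2: g′(0) = 0; x₂ = 0 − 0.1·0 = 0
Step 3: g′(0) = 0; x₃ = 0 − 0.1·0 = 0
Step 4: g′(0) = 0; x₄ = 0 − 0.1·0 = 0
g′(x) at (0) = 0

0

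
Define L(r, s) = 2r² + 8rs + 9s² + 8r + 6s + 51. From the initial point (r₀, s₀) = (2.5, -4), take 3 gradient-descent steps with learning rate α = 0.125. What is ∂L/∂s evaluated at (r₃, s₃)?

∇L = (4r + 8s + 8, 8r + 18s + 6)
Step 1: at (2.5, -4), ∇L = (-14, -46) → (2.5, -4) − 0.125·(-14, -46) = (4.25, 1.75)
Step 2: at (4.25, 1.75), ∇L = (39, 71.5) → (4.25, 1.75) − 0.125·(39, 71.5) = (-0.625, -7.1875)
Step 3: at (-0.625, -7.1875), ∇L = (-52, -128.375) → (-0.625, -7.1875) − 0.125·(-52, -128.375) = (5.875, 8.859375)
∂L/∂s at (5.875, 8.859375) = 212.46875

212.46875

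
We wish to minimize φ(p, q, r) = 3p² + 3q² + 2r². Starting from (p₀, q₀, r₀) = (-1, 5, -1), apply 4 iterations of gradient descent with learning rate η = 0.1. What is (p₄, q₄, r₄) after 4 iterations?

(-0.0256, 0.128, -0.1296)

∇φ = (6p, 6q, 4r)
(p₁, q₁, r₁) = (-1, 5, -1) − 0.1·(-6, 30, -4) = (-0.4, 2, -0.6)
(p₂, q₂, r₂) = (-0.4, 2, -0.6) − 0.1·(-2.4, 12, -2.4) = (-0.16, 0.8, -0.36)
(p₃, q₃, r₃) = (-0.16, 0.8, -0.36) − 0.1·(-0.96, 4.8, -1.44) = (-0.064, 0.32, -0.216)
(p₄, q₄, r₄) = (-0.064, 0.32, -0.216) − 0.1·(-0.384, 1.92, -0.864) = (-0.0256, 0.128, -0.1296)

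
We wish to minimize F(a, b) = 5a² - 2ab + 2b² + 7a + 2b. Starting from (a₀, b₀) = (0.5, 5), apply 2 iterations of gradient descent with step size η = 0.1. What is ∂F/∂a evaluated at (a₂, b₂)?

∇F = (10a - 2b + 7, -2a + 4b + 2)
Step 1: at (0.5, 5), ∇F = (2, 21) → (0.5, 5) − 0.1·(2, 21) = (0.3, 2.9)
Step 2: at (0.3, 2.9), ∇F = (4.2, 13) → (0.3, 2.9) − 0.1·(4.2, 13) = (-0.12, 1.6)
∂F/∂a at (-0.12, 1.6) = 2.6

2.6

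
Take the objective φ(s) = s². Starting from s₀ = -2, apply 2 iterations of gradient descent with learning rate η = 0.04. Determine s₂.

-1.6928

φ′(s) = 2s
s₁ = -2 − 0.04·(-4) = -1.84
s₂ = -1.84 − 0.04·(-3.68) = -1.6928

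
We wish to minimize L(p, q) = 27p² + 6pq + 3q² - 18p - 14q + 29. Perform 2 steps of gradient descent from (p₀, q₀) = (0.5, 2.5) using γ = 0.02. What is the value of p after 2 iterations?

∇L = (54p + 6q - 18, 6p + 6q - 14)
(p₁, q₁) = (0.5, 2.5) − 0.02·(24, 4) = (0.02, 2.42)
(p₂, q₂) = (0.02, 2.42) − 0.02·(-2.4, 0.64) = (0.068, 2.4072)
p = 0.068

0.068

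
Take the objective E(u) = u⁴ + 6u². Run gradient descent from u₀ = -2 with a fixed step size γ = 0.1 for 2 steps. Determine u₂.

E′(u) = 4u³ + 12u
u₁ = -2 − 0.1·(-56) = 3.6
u₂ = 3.6 − 0.1·229.824 = -19.3824

-19.3824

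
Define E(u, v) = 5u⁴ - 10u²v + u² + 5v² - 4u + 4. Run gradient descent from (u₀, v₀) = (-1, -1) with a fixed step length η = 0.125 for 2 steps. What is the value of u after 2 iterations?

-246.0546875

∇E = (20u³ - 20uv + 2u - 4, -10u² + 10v)
Step 1: at (-1, -1), ∇E = (-46, -20) → (-1, -1) − 0.125·(-46, -20) = (4.75, 1.5)
Step 2: at (4.75, 1.5), ∇E = (2006.4375, -210.625) → (4.75, 1.5) − 0.125·(2006.4375, -210.625) = (-246.0546875, 27.828125)
u = -246.0546875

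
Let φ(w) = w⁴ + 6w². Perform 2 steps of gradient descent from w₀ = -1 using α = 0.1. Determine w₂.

φ′(w) = 4w³ + 12w
w₁ = -1 − 0.1·(-16) = 0.6
w₂ = 0.6 − 0.1·8.064 = -0.2064

-0.2064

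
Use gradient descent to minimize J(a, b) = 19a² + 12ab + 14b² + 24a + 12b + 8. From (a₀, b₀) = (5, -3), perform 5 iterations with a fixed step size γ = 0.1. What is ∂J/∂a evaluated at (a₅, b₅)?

∇J = (38a + 12b + 24, 12a + 28b + 12)
(a₁, b₁) = (5, -3) − 0.1·(178, -12) = (-12.8, -1.8)
(a₂, b₂) = (-12.8, -1.8) − 0.1·(-484, -192) = (35.6, 17.4)
(a₃, b₃) = (35.6, 17.4) − 0.1·(1585.6, 926.4) = (-122.96, -75.24)
(a₄, b₄) = (-122.96, -75.24) − 0.1·(-5551.36, -3570.24) = (432.176, 281.784)
(a₅, b₅) = (432.176, 281.784) − 0.1·(19828.096, 13088.064) = (-1550.6336, -1027.0224)
∂J/∂a at (-1550.6336, -1027.0224) = -71224.3456

-71224.3456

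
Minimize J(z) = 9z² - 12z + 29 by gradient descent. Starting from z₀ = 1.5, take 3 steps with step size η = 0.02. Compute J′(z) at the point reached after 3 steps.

3.93216

J′(z) = 18z - 12
z₁ = 1.5 − 0.02·15 = 1.2
z₂ = 1.2 − 0.02·9.6 = 1.008
z₃ = 1.008 − 0.02·6.144 = 0.88512
J′(z) at (0.88512) = 3.93216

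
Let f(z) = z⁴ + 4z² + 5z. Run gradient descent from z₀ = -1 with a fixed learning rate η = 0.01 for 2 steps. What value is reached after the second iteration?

f′(z) = 4z³ + 8z + 5
Step 1: f′(-1) = -7; z₁ = -1 − 0.01·(-7) = -0.93
Step 2: f′(-0.93) = -5.657428; z₂ = -0.93 − 0.01·(-5.657428) = -0.87342572

-0.87342572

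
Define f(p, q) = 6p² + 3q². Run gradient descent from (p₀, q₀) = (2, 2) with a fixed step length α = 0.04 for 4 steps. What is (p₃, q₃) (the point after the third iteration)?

∇f = (12p, 6q)
(p₁, q₁) = (2, 2) − 0.04·(24, 12) = (1.04, 1.52)
(p₂, q₂) = (1.04, 1.52) − 0.04·(12.48, 9.12) = (0.5408, 1.1552)
(p₃, q₃) = (0.5408, 1.1552) − 0.04·(6.4896, 6.9312) = (0.281216, 0.877952)

(0.281216, 0.877952)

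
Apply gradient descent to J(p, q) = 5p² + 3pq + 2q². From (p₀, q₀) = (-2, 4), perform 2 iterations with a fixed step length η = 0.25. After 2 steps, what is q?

∇J = (10p + 3q, 3p + 4q)
Step 1: at (-2, 4), ∇J = (-8, 10) → (-2, 4) − 0.25·(-8, 10) = (0, 1.5)
Step 2: at (0, 1.5), ∇J = (4.5, 6) → (0, 1.5) − 0.25·(4.5, 6) = (-1.125, 0)
q = 0

0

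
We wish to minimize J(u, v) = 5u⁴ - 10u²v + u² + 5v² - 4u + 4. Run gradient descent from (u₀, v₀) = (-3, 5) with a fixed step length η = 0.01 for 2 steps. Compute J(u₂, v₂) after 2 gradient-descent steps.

86.952908753125

∇J = (20u³ - 20uv + 2u - 4, -10u² + 10v)
Step 1: at (-3, 5), ∇J = (-250, -40) → (-3, 5) − 0.01·(-250, -40) = (-0.5, 5.4)
Step 2: at (-0.5, 5.4), ∇J = (46.5, 51.5) → (-0.5, 5.4) − 0.01·(46.5, 51.5) = (-0.965, 4.885)
J(-0.965, 4.885) = 86.952908753125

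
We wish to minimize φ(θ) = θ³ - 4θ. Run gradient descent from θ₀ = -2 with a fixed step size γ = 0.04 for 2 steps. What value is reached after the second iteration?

-2.805888

φ′(θ) = 3θ² - 4
θ₁ = -2 − 0.04·8 = -2.32
θ₂ = -2.32 − 0.04·12.1472 = -2.805888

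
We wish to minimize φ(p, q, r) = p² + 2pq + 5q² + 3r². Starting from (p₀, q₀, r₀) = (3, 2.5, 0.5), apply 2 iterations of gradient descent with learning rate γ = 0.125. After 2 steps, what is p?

1.5625

∇φ = (2p + 2q, 2p + 10q, 6r)
(p₁, q₁, r₁) = (3, 2.5, 0.5) − 0.125·(11, 31, 3) = (1.625, -1.375, 0.125)
(p₂, q₂, r₂) = (1.625, -1.375, 0.125) − 0.125·(0.5, -10.5, 0.75) = (1.5625, -0.0625, 0.03125)
p = 1.5625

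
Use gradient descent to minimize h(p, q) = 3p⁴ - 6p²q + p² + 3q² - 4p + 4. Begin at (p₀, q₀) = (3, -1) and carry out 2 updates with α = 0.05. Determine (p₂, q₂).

(2034.2606, 69.803)

∇h = (12p³ - 12pq + 2p - 4, -6p² + 6q)
(p₁, q₁) = (3, -1) − 0.05·(362, -60) = (-15.1, 2)
(p₂, q₂) = (-15.1, 2) − 0.05·(-40987.212, -1356.06) = (2034.2606, 69.803)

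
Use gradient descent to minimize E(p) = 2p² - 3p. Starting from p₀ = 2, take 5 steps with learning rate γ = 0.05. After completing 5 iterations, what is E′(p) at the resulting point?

1.6384

E′(p) = 4p - 3
p₁ = 2 − 0.05·5 = 1.75
p₂ = 1.75 − 0.05·4 = 1.55
p₃ = 1.55 − 0.05·3.2 = 1.39
p₄ = 1.39 − 0.05·2.56 = 1.262
p₅ = 1.262 − 0.05·2.048 = 1.1596
E′(p) at (1.1596) = 1.6384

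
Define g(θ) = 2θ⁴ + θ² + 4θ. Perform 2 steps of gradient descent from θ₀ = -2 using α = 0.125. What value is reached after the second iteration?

g′(θ) = 8θ³ + 2θ + 4
Step 1: g′(-2) = -64; θ₁ = -2 − 0.125·(-64) = 6
Step 2: g′(6) = 1744; θ₂ = 6 − 0.125·1744 = -212

-212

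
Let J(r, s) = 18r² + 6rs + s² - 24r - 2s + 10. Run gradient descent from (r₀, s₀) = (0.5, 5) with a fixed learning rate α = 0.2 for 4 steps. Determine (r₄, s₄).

(1143.8408, 196.744)

∇J = (36r + 6s - 24, 6r + 2s - 2)
Step 1: at (0.5, 5), ∇J = (24, 11) → (0.5, 5) − 0.2·(24, 11) = (-4.3, 2.8)
Step 2: at (-4.3, 2.8), ∇J = (-162, -22.2) → (-4.3, 2.8) − 0.2·(-162, -22.2) = (28.1, 7.24)
Step 3: at (28.1, 7.24), ∇J = (1031.04, 181.08) → (28.1, 7.24) − 0.2·(1031.04, 181.08) = (-178.108, -28.976)
Step 4: at (-178.108, -28.976), ∇J = (-6609.744, -1128.6) → (-178.108, -28.976) − 0.2·(-6609.744, -1128.6) = (1143.8408, 196.744)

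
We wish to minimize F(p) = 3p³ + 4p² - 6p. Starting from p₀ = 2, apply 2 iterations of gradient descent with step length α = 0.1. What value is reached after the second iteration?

-6.004

F′(p) = 9p² + 8p - 6
p₁ = 2 − 0.1·46 = -2.6
p₂ = -2.6 − 0.1·34.04 = -6.004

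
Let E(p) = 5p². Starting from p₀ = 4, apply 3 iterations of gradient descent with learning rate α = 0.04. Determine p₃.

0.864

E′(p) = 10p
Step 1: E′(4) = 40; p₁ = 4 − 0.04·40 = 2.4
Step 2: E′(2.4) = 24; p₂ = 2.4 − 0.04·24 = 1.44
Step 3: E′(1.44) = 14.4; p₃ = 1.44 − 0.04·14.4 = 0.864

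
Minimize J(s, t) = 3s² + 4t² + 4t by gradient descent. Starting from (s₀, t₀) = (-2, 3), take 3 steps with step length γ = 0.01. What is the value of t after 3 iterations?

∇J = (6s, 8t + 4)
Step 1: at (-2, 3), ∇J = (-12, 28) → (-2, 3) − 0.01·(-12, 28) = (-1.88, 2.72)
Step 2: at (-1.88, 2.72), ∇J = (-11.28, 25.76) → (-1.88, 2.72) − 0.01·(-11.28, 25.76) = (-1.7672, 2.4624)
Step 3: at (-1.7672, 2.4624), ∇J = (-10.6032, 23.6992) → (-1.7672, 2.4624) − 0.01·(-10.6032, 23.6992) = (-1.661168, 2.225408)
t = 2.225408

2.225408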